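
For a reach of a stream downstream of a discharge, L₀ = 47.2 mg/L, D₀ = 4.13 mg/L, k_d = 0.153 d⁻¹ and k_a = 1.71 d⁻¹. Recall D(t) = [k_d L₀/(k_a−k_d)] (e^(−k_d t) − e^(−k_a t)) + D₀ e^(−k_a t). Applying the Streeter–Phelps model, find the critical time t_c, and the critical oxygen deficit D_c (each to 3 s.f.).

t_c ≈ 0.130 d; D_c ≈ 4.14 mg/L

t_c = [1/(k_a−k_d)] ln[(k_a/k_d)(1 − D₀(k_a−k_d)/(k_d L₀))]
= [1/(1.71−0.153)] ln[(1.71/0.153)(1 − 4.13×1.557/(0.153×47.2))]
= (1/1.557) ln[11.18 × 0.1096] = 0.6423 × ln(1.224) = 0.6423 × 0.2025 = 0.1301 d.
L(t_c) = L₀ e^(−k_d t_c) = 47.2 × 0.9803 = 46.27 mg/L, and at the critical point k_a D_c = k_d L, so D_c = (0.153/1.71) × 46.27 = 4.140 mg/L.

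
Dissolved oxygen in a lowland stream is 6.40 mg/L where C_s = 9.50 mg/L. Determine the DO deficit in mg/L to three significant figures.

D ≈ 3.10 mg/L

D = C_s − C = 9.50 − 6.40 = 3.10 mg/L.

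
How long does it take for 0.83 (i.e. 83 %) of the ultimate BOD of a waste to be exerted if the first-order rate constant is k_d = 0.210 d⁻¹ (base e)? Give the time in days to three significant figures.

t ≈ 8.44 d

y/L₀ = 1 − e^(−k_d t) = 0.83 ⇒ e^(−k_d t) = 0.170
t = −ln(0.170) / 0.210 = 1.772 / 0.210 = 8.438 d.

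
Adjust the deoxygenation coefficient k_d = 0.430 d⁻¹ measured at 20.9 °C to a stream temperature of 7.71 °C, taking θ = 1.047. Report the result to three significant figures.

k_d(T₂) = k_d(T₁) · θ^(T₂−T₁) = 0.430 × 1.047^(7.71−20.9)
= 0.430 × 1.047^-13.2 = 0.430 × 0.5456 = 0.2346 d⁻¹.

k_d ≈ 0.235 d⁻¹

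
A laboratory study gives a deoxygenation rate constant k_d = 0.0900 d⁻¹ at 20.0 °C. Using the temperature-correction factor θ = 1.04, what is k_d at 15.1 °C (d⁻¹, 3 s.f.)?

k_d ≈ 0.0743 d⁻¹

k_d(T₂) = k_d(T₁) · θ^(T₂−T₁) = 0.0900 × 1.04^(15.1−20.0)
= 0.0900 × 1.04^-4.90 = 0.0900 × 0.8252 = 0.07426 d⁻¹.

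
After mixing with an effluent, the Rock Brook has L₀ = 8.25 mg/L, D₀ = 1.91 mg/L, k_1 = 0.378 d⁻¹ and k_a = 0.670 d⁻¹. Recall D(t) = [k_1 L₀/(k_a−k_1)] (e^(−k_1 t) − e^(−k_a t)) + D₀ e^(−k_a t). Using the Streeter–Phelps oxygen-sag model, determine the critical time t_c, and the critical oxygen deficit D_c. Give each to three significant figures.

t_c ≈ 1.29 d; D_c ≈ 2.86 mg/L

At the critical point dD/dt = 0, so k_1 L₀ e^(−k_1 t) = k_a D. Substituting D(t) from the Streeter–Phelps equation and solving for t gives
t_c = ln[(k_a/k_1)(1 − D₀(k_a−k_1)/(k_1 L₀))] / (k_a−k_1).
Here k_a−k_1 = 0.2920 d⁻¹ and 1 − D₀(k_a−k_1)/(k_1 L₀) = 1 − 1.91×0.2920/(0.378×8.25) = 0.8212, so
t_c = ln(1.772 × 0.8212) / 0.2920 = 0.3753 / 0.2920 = 1.285 d.
L(t_c) = L₀ e^(−k_1 t_c) = 8.25 × 0.6151 = 5.075 mg/L, and at the critical point k_a D_c = k_1 L, so D_c = (0.378/0.670) × 5.075 = 2.863 mg/L.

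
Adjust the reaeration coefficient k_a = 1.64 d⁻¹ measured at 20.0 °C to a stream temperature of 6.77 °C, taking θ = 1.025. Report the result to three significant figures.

k_a ≈ 1.18 d⁻¹

k_a(T₂) = k_a(T₁) · θ^(T₂−T₁) = 1.64 × 1.025^(6.77−20.0)
= 1.64 × 1.025^-13.2 = 1.64 × 0.7213 = 1.183 d⁻¹.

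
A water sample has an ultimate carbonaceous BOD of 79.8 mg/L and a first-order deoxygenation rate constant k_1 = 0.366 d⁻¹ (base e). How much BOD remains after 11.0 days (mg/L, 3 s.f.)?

L ≈ 1.42 mg/L

L_t = L₀ e^(−k_1 t) = 79.8 × e^(−0.366×11.0) = 79.8 × 0.01785 = 1.424 mg/L.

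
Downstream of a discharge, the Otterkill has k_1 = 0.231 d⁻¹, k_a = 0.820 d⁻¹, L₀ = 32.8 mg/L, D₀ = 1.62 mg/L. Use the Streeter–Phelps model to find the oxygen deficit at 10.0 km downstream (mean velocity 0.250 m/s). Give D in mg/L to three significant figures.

Travel time t = x/v = 10.0 km / (0.250 m/s) = 10000 m / 0.250 m/s = 40000 s = 0.4630 d.
k_1 L₀/(k_a−k_1) = 0.231×32.8/(0.820−0.231) = 7.577/0.5890 = 12.86 mg/L.
e^(−k_1 t) = e^(−0.231×0.4630) = 0.8986; e^(−k_a t) = e^(−0.820×0.4630) = 0.6841.
D = 12.86 × (0.8986 − 0.6841) + 1.62 × 0.6841 = 2.759 + 1.108 = 3.867 mg/L.

D ≈ 3.87 mg/L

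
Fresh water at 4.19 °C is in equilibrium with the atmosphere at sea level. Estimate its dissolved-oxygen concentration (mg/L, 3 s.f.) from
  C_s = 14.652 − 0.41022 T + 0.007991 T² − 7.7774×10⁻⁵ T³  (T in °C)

C_s = 14.652 − 0.41022×4.19 + 0.007991×4.19² − 7.7774×10⁻⁵×4.19³ = 13.07 mg/L.

C_s ≈ 13.1 mg/L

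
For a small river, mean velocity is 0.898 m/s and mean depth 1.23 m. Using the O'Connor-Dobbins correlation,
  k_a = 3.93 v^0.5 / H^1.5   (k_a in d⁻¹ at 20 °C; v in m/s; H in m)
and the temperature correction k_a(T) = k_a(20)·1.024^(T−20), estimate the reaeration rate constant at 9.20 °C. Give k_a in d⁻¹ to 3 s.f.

k_a(20) = 3.93 × 0.898^0.5 / 1.23^1.5 = 3.93 × 0.9476 / 1.364 = 2.730 d⁻¹.
k_a(9.20) = 2.730 × 1.024^(9.20−20) = 2.730 × 0.7740 = 2.113 d⁻¹.

k_a ≈ 2.11 d⁻¹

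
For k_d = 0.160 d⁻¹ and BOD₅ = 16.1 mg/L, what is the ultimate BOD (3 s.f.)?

L₀ ≈ 29.2 mg/L

BOD₅ = L₀(1 − e^(−5k_d)) ⇒ L₀ = BOD₅ / (1 − e^(−5×0.160))
= 16.1 / (1 − 0.4493) = 16.1 / 0.5507 = 29.24 mg/L.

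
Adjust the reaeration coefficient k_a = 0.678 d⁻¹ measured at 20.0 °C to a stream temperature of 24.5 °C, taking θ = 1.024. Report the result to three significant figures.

k_a ≈ 0.754 d⁻¹

k_a(T₂) = k_a(T₁) · θ^(T₂−T₁) = 0.678 × 1.024^(24.5−20.0)
= 0.678 × 1.024^4.50 = 0.678 × 1.113 = 0.7544 d⁻¹.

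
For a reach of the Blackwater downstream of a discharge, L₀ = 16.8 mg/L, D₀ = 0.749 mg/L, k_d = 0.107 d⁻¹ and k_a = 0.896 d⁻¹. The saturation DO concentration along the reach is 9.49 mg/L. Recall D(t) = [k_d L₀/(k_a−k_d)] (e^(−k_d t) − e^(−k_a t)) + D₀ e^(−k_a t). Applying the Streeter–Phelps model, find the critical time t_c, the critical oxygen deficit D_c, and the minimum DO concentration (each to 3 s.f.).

With k_a/k_d = 8.374 and 1 − D₀(k_a−k_d)/(k_d L₀) = 0.6712,
t_c = ln(8.374 × 0.6712) / (0.896 − 0.107) = ln(5.621) / 0.7890 = 1.726/0.7890 = 2.188 d.
L(t_c) = L₀ e^(−k_d t_c) = 16.8 × 0.7913 = 13.29 mg/L, and at the critical point k_a D_c = k_d L, so D_c = (0.107/0.896) × 13.29 = 1.587 mg/L.
Minimum DO = C_s − D_c = 9.49 − 1.587 = 7.903 mg/L.

t_c ≈ 2.19 d; D_c ≈ 1.59 mg/L; min DO ≈ 7.90 mg/L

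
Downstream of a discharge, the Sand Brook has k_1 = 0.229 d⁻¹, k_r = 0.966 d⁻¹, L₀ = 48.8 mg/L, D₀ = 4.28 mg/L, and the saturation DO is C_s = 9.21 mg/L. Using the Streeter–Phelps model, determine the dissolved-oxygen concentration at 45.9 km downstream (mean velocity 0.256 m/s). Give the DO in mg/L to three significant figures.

Travel time t = x/v = 45.9 km / (0.256 m/s) = 45900 m / 0.256 m/s = 179300 s = 2.075 d.
k_1 L₀/(k_r−k_1) = 0.229×48.8/(0.966−0.229) = 11.18/0.7370 = 15.16 mg/L.
e^(−k_1 t) = e^(−0.229×2.075) = 0.6217; e^(−k_r t) = e^(−0.966×2.075) = 0.1347.
D = 15.16 × (0.6217 − 0.1347) + 4.28 × 0.1347 = 7.385 + 0.5766 = 7.962 mg/L.
DO = C_s − D = 9.21 − 7.962 = 1.248 mg/L.

DO ≈ 1.25 mg/L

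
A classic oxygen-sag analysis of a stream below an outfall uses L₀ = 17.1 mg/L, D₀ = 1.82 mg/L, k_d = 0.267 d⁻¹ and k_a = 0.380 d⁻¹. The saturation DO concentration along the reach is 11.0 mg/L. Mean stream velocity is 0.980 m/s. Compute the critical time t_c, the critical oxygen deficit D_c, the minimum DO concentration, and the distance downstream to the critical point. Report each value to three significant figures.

t_c ≈ 2.72 d; D_c ≈ 5.82 mg/L; min DO ≈ 5.18 mg/L; x_c ≈ 230 km

At the critical point dD/dt = 0, so k_d L₀ e^(−k_d t) = k_a D. Substituting D(t) from the Streeter–Phelps equation and solving for t gives
t_c = ln[(k_a/k_d)(1 − D₀(k_a−k_d)/(k_d L₀))] / (k_a−k_d).
Here k_a−k_d = 0.1130 d⁻¹ and 1 − D₀(k_a−k_d)/(k_d L₀) = 1 − 1.82×0.1130/(0.267×17.1) = 0.9550, so
t_c = ln(1.423 × 0.9550) / 0.1130 = 0.3068 / 0.1130 = 2.715 d.
L(t_c) = L₀ e^(−k_d t_c) = 17.1 × 0.4843 = 8.282 mg/L, and at the critical point k_a D_c = k_d L, so D_c = (0.267/0.380) × 8.282 = 5.819 mg/L.
Minimum DO = C_s − D_c = 11.0 − 5.819 = 5.181 mg/L.
x_c = v t_c = 0.980 m/s × 2.715 d × 86400 s/d = 229900 m ≈ 230 km.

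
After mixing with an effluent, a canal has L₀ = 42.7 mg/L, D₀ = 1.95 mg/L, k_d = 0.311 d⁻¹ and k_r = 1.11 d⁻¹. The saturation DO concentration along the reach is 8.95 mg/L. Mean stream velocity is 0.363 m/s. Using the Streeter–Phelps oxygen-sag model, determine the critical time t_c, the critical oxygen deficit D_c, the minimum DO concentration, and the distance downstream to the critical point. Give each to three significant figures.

t_c ≈ 1.44 d; D_c ≈ 7.65 mg/L; min DO ≈ 1.30 mg/L; x_c ≈ 45.0 km

At the critical point dD/dt = 0, so k_d L₀ e^(−k_d t) = k_r D. Substituting D(t) from the Streeter–Phelps equation and solving for t gives
t_c = ln[(k_r/k_d)(1 − D₀(k_r−k_d)/(k_d L₀))] / (k_r−k_d).
Here k_r−k_d = 0.7990 d⁻¹ and 1 − D₀(k_r−k_d)/(k_d L₀) = 1 − 1.95×0.7990/(0.311×42.7) = 0.8827, so
t_c = ln(3.569 × 0.8827) / 0.7990 = 1.148 / 0.7990 = 1.436 d.
L(t_c) = L₀ e^(−k_d t_c) = 42.7 × 0.6398 = 27.32 mg/L, and at the critical point k_r D_c = k_d L, so D_c = (0.311/1.11) × 27.32 = 7.654 mg/L.
Minimum DO = C_s − D_c = 8.95 − 7.654 = 1.296 mg/L.
x_c = v t_c = 0.363 m/s × 1.436 d × 86400 s/d = 45040 m ≈ 45.0 km.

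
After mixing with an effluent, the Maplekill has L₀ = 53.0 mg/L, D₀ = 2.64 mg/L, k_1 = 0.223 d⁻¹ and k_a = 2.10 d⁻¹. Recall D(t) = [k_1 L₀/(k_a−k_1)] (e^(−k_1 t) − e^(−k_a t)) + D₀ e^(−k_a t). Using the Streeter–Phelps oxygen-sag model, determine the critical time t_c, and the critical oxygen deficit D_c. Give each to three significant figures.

t_c ≈ 0.905 d; D_c ≈ 4.60 mg/L

t_c = [1/(k_a−k_1)] ln[(k_a/k_1)(1 − D₀(k_a−k_1)/(k_1 L₀))]
= [1/(2.10−0.223)] ln[(2.10/0.223)(1 − 2.64×1.877/(0.223×53.0))]
= (1/1.877) ln[9.417 × 0.5807] = 0.5328 × ln(5.469) = 0.5328 × 1.699 = 0.9052 d.
L(t_c) = L₀ e^(−k_1 t_c) = 53.0 × 0.8172 = 43.31 mg/L, and at the critical point k_a D_c = k_1 L, so D_c = (0.223/2.10) × 43.31 = 4.599 mg/L.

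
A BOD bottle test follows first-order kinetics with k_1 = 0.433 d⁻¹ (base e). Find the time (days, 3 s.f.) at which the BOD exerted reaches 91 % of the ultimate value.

t ≈ 5.56 d

y/L₀ = 1 − e^(−k_1 t) = 0.91 ⇒ e^(−k_1 t) = 0.0900
t = −ln(0.0900) / 0.433 = 2.408 / 0.433 = 5.561 d.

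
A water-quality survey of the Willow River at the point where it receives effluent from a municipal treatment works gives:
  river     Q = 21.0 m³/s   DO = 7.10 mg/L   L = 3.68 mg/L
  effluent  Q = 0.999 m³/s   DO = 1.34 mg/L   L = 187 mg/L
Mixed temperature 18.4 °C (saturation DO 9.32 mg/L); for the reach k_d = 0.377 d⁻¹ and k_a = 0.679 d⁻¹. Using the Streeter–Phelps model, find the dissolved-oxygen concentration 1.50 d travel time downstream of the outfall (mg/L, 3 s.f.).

Mixed DO = (21.0×7.10 + 0.999×1.34)/(21.0+0.999) = 150.4/22.00 = 6.838 mg/L.
Mixed L₀ = (21.0×3.68 + 0.999×187)/(22.00) = 264.1/22.00 = 12.00 mg/L.
Initial deficit D₀ = C_s − DO₀ = 9.32 − 6.838 = 2.482 mg/L.
D(1.50) = [0.377×12.00/(0.679−0.377)](e^(−0.377×1.50) − e^(−0.679×1.50)) + 2.482 e^(−0.679×1.50)
= 14.99 × (0.5681 − 0.3611) + 2.482 × 0.3611 = 3.997 mg/L.
DO = 9.32 − 3.997 = 5.323 mg/L.

DO ≈ 5.32 mg/L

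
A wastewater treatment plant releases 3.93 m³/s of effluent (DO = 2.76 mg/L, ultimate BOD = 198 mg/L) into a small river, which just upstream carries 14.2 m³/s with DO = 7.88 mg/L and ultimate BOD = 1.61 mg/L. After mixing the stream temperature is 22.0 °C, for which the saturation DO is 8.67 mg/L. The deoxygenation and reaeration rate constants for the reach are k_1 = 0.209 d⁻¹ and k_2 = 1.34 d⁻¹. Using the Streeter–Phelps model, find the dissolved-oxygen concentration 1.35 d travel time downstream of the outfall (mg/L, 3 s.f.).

DO ≈ 3.54 mg/L

Mixed DO = (14.2×7.88 + 3.93×2.76)/(14.2+3.93) = 122.7/18.13 = 6.770 mg/L.
Mixed L₀ = (14.2×1.61 + 3.93×198)/(18.13) = 801.0/18.13 = 44.18 mg/L.
Initial deficit D₀ = C_s − DO₀ = 8.67 − 6.770 = 1.900 mg/L.
D(1.35) = [0.209×44.18/(1.34−0.209)](e^(−0.209×1.35) − e^(−1.34×1.35)) + 1.900 e^(−1.34×1.35)
= 8.164 × (0.7542 − 0.1638) + 1.900 × 0.1638 = 5.131 mg/L.
DO = 8.67 − 5.131 = 3.539 mg/L.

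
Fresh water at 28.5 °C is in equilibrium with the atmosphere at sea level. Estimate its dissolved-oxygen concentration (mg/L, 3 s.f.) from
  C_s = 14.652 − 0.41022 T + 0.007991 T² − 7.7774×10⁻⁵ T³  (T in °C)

C_s ≈ 7.65 mg/L

C_s = 14.652 − 0.41022×28.5 + 0.007991×28.5² − 7.7774×10⁻⁵×28.5³ = 7.651 mg/L.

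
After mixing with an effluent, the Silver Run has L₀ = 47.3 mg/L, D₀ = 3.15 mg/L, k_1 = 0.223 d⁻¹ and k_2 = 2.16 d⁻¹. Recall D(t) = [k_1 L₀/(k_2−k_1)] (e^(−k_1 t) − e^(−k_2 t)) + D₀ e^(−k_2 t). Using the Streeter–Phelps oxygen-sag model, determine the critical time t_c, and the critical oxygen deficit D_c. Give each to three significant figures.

At the critical point dD/dt = 0, so k_1 L₀ e^(−k_1 t) = k_2 D. Substituting D(t) from the Streeter–Phelps equation and solving for t gives
t_c = ln[(k_2/k_1)(1 − D₀(k_2−k_1)/(k_1 L₀))] / (k_2−k_1).
Here k_2−k_1 = 1.937 d⁻¹ and 1 − D₀(k_2−k_1)/(k_1 L₀) = 1 − 3.15×1.937/(0.223×47.3) = 0.4215, so
t_c = ln(9.686 × 0.4215) / 1.937 = 1.407 / 1.937 = 0.7263 d.
D_c = (k_1/k_2) L₀ e^(−k_1 t_c) = (0.223/2.16) × 47.3 × e^(−0.223×0.7263) = 0.1032 × 47.3 × 0.8505 = 4.153 mg/L.

t_c ≈ 0.726 d; D_c ≈ 4.15 mg/L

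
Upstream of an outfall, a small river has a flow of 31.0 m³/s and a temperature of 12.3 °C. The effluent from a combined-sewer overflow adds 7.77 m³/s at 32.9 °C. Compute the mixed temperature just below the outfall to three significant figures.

16.4 °C

Flow-weighted mixing: C = (Q_r C_r + Q_w C_w)/(Q_r + Q_w)
= (31.0×12.3 + 7.77×32.9)/(31.0 + 7.77) = 636.9/38.77 = 16.43 °C.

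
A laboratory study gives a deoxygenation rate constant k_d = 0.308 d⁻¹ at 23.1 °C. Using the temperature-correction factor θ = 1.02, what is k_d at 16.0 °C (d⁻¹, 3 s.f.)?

k_d(T₂) = k_d(T₁) · θ^(T₂−T₁) = 0.308 × 1.02^(16.0−23.1)
= 0.308 × 1.02^-7.10 = 0.308 × 0.8688 = 0.2676 d⁻¹.

k_d ≈ 0.268 d⁻¹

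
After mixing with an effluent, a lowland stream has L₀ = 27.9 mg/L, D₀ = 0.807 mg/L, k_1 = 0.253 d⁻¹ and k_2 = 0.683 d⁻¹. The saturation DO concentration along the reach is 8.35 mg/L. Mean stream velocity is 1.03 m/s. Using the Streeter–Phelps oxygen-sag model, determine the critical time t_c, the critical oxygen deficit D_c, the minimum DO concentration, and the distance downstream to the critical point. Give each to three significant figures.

t_c ≈ 2.19 d; D_c ≈ 5.93 mg/L; min DO ≈ 2.42 mg/L; x_c ≈ 195 km

t_c = [1/(k_2−k_1)] ln[(k_2/k_1)(1 − D₀(k_2−k_1)/(k_1 L₀))]
= [1/(0.683−0.253)] ln[(0.683/0.253)(1 − 0.807×0.4300/(0.253×27.9))]
= (1/0.4300) ln[2.700 × 0.9508] = 2.326 × ln(2.567) = 2.326 × 0.9427 = 2.192 d.
D_c = (k_1/k_2) L₀ e^(−k_1 t_c) = (0.253/0.683) × 27.9 × e^(−0.253×2.192) = 0.3704 × 27.9 × 0.5743 = 5.935 mg/L.
Minimum DO = C_s − D_c = 8.35 − 5.935 = 2.415 mg/L.
x_c = v t_c = 1.03 m/s × 2.192 d × 86400 s/d = 195100 m ≈ 195 km.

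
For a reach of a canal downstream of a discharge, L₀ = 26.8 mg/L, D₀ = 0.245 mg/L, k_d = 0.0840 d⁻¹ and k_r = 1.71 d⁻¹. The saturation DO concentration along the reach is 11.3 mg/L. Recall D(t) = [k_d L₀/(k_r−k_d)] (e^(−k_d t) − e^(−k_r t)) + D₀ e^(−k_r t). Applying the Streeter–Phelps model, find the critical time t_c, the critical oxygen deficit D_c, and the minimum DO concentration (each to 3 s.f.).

t_c ≈ 1.73 d; D_c ≈ 1.14 mg/L; min DO ≈ 10.2 mg/L

With k_r/k_d = 20.36 and 1 − D₀(k_r−k_d)/(k_d L₀) = 0.8230,
t_c = ln(20.36 × 0.8230) / (1.71 − 0.0840) = ln(16.75) / 1.626 = 2.819/1.626 = 1.734 d.
L(t_c) = L₀ e^(−k_d t_c) = 26.8 × 0.8645 = 23.17 mg/L, and at the critical point k_r D_c = k_d L, so D_c = (0.0840/1.71) × 23.17 = 1.138 mg/L.
Minimum DO = C_s − D_c = 11.3 − 1.138 = 10.16 mg/L.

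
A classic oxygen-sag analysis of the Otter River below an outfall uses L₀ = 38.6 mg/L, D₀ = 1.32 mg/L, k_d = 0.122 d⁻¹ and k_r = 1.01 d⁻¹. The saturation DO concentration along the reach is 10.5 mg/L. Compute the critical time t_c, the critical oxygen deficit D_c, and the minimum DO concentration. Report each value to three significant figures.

t_c ≈ 2.06 d; D_c ≈ 3.63 mg/L; min DO ≈ 6.87 mg/L

With k_r/k_d = 8.279 and 1 − D₀(k_r−k_d)/(k_d L₀) = 0.7511,
t_c = ln(8.279 × 0.7511) / (1.01 − 0.122) = ln(6.218) / 0.8880 = 1.827/0.8880 = 2.058 d.
L(t_c) = L₀ e^(−k_d t_c) = 38.6 × 0.7780 = 30.03 mg/L, and at the critical point k_r D_c = k_d L, so D_c = (0.122/1.01) × 30.03 = 3.627 mg/L.
Minimum DO = C_s − D_c = 10.5 − 3.627 = 6.873 mg/L.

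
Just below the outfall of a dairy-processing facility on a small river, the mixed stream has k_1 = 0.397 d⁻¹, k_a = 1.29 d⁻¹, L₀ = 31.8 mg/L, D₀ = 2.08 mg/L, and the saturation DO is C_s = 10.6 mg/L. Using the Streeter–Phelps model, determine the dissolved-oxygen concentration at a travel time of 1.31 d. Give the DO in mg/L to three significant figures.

k_1 L₀/(k_a−k_1) = 0.397×31.8/(1.29−0.397) = 12.62/0.8930 = 14.14 mg/L.
e^(−k_1 t) = e^(−0.397×1.310) = 0.5945; e^(−k_a t) = e^(−1.29×1.310) = 0.1845.
D = 14.14 × (0.5945 − 0.1845) + 2.08 × 0.1845 = 5.795 + 0.3838 = 6.179 mg/L.
DO = C_s − D = 10.6 − 6.179 = 4.421 mg/L.

DO ≈ 4.42 mg/L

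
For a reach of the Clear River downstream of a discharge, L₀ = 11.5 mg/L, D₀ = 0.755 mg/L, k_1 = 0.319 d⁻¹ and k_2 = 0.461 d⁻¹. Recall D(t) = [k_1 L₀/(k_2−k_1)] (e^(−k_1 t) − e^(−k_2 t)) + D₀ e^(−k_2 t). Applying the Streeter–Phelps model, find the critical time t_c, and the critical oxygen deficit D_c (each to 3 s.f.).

t_c ≈ 2.38 d; D_c ≈ 3.72 mg/L

t_c = [1/(k_2−k_1)] ln[(k_2/k_1)(1 − D₀(k_2−k_1)/(k_1 L₀))]
= [1/(0.461−0.319)] ln[(0.461/0.319)(1 − 0.755×0.1420/(0.319×11.5))]
= (1/0.1420) ln[1.445 × 0.9708] = 7.042 × ln(1.403) = 7.042 × 0.3385 = 2.384 d.
D_c = (k_1/k_2) L₀ e^(−k_1 t_c) = (0.319/0.461) × 11.5 × e^(−0.319×2.384) = 0.6920 × 11.5 × 0.4674 = 3.720 mg/L.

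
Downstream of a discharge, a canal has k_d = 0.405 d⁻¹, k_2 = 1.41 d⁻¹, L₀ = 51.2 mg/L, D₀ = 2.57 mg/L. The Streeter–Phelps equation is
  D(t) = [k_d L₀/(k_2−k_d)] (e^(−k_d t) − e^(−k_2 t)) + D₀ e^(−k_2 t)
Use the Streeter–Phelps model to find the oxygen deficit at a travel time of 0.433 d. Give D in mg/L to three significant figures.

D ≈ 7.50 mg/L

k_d L₀/(k_2−k_d) = 0.405×51.2/(1.41−0.405) = 20.74/1.005 = 20.63 mg/L.
e^(−k_d t) = e^(−0.405×0.4330) = 0.8392; e^(−k_2 t) = e^(−1.41×0.4330) = 0.5431.
D = 20.63 × (0.8392 − 0.5431) + 2.57 × 0.5431 = 6.109 + 1.396 = 7.505 mg/L.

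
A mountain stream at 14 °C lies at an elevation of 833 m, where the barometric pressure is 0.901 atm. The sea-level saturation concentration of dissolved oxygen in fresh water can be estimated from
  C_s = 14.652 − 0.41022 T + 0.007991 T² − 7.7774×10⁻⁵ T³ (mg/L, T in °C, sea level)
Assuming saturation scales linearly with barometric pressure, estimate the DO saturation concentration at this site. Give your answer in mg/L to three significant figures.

At sea level: C_s = 14.652 − 0.41022×14 + 0.007991×14² − 7.7774×10⁻⁵×14³ = 10.26 mg/L.
Pressure correction: C_s' = 10.26 × 0.901 = 9.246 mg/L.

C_s ≈ 9.25 mg/L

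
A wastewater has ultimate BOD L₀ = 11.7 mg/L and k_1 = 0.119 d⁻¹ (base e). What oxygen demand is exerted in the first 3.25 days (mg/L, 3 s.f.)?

y_t = L₀(1 − e^(−k_1 t)) = 11.7 × (1 − e^(−0.119×3.25))
= 11.7 × (1 − 0.6793) = 11.7 × 0.3207 = 3.753 mg/L.

y ≈ 3.75 mg/L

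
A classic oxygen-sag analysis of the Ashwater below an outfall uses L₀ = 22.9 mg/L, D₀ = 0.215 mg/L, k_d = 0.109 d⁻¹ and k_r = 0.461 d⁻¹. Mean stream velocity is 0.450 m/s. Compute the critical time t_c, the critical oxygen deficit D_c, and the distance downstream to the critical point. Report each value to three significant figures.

t_c = [1/(k_r−k_d)] ln[(k_r/k_d)(1 − D₀(k_r−k_d)/(k_d L₀))]
= [1/(0.461−0.109)] ln[(0.461/0.109)(1 − 0.215×0.3520/(0.109×22.9))]
= (1/0.3520) ln[4.229 × 0.9697] = 2.841 × ln(4.101) = 2.841 × 1.411 = 4.009 d.
L(t_c) = L₀ e^(−k_d t_c) = 22.9 × 0.6460 = 14.79 mg/L, and at the critical point k_r D_c = k_d L, so D_c = (0.109/0.461) × 14.79 = 3.498 mg/L.
x_c = v t_c = 0.450 m/s × 4.009 d × 86400 s/d = 155900 m ≈ 156 km.

t_c ≈ 4.01 d; D_c ≈ 3.50 mg/L; x_c ≈ 156 km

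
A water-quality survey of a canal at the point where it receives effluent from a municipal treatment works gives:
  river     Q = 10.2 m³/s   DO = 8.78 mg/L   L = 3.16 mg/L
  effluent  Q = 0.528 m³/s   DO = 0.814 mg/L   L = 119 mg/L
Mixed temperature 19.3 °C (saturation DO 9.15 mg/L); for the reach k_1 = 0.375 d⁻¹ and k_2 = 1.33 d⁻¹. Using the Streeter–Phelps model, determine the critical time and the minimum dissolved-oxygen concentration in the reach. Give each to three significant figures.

Mixed DO = (10.2×8.78 + 0.528×0.814)/(10.2+0.528) = 89.99/10.73 = 8.388 mg/L.
Mixed L₀ = (10.2×3.16 + 0.528×119)/(10.73) = 95.06/10.73 = 8.861 mg/L.
Initial deficit D₀ = C_s − DO₀ = 9.15 − 8.388 = 0.7621 mg/L.
t_c = (1/0.9550) ln[(1.33/0.375)(1 − 0.7621×0.9550/(0.375×8.861))] = 1.047 × ln(2.770) = 1.067 d.
D_c = (0.375/1.33) × 8.861 × e^(−0.375×1.067) = 0.2820 × 8.861 × 0.6703 = 1.675 mg/L.
Minimum DO = 9.15 − 1.675 = 7.475 mg/L.

t_c ≈ 1.07 d; minimum DO ≈ 7.48 mg/L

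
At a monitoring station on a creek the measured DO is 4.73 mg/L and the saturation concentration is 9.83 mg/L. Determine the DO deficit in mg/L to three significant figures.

D = C_s − C = 9.83 − 4.73 = 5.10 mg/L.

D ≈ 5.10 mg/L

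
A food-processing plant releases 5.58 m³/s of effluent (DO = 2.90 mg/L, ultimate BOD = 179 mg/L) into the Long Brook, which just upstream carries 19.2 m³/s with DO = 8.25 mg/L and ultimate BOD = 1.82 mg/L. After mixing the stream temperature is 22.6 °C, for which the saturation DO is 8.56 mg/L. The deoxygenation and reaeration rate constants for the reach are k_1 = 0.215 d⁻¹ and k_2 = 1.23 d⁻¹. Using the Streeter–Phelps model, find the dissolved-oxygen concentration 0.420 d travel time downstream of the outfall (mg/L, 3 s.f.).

DO ≈ 4.85 mg/L

Mixed DO = (19.2×8.25 + 5.58×2.90)/(19.2+5.58) = 174.6/24.78 = 7.045 mg/L.
Mixed L₀ = (19.2×1.82 + 5.58×179)/(24.78) = 1034/24.78 = 41.72 mg/L.
Initial deficit D₀ = C_s − DO₀ = 8.56 − 7.045 = 1.515 mg/L.
D(0.420) = [0.215×41.72/(1.23−0.215)](e^(−0.215×0.420) − e^(−1.23×0.420)) + 1.515 e^(−1.23×0.420)
= 8.837 × (0.9137 − 0.5965) + 1.515 × 0.5965 = 3.706 mg/L.
DO = 8.56 − 3.706 = 4.854 mg/L.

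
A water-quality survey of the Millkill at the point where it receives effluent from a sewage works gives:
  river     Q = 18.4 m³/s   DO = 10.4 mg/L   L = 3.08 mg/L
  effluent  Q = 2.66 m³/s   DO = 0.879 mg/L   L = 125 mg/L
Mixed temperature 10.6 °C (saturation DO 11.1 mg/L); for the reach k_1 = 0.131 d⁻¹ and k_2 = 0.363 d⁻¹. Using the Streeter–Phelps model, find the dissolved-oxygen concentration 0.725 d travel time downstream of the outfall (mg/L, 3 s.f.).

DO ≈ 8.17 mg/L

Mixed DO = (18.4×10.4 + 2.66×0.879)/(18.4+2.66) = 193.7/21.06 = 9.197 mg/L.
Mixed L₀ = (18.4×3.08 + 2.66×125)/(21.06) = 389.2/21.06 = 18.48 mg/L.
Initial deficit D₀ = C_s − DO₀ = 11.1 − 9.197 = 1.903 mg/L.
D(0.725) = [0.131×18.48/(0.363−0.131)](e^(−0.131×0.725) − e^(−0.363×0.725)) + 1.903 e^(−0.363×0.725)
= 10.43 × (0.9094 − 0.7686) + 1.903 × 0.7686 = 2.931 mg/L.
DO = 11.1 − 2.931 = 8.169 mg/L.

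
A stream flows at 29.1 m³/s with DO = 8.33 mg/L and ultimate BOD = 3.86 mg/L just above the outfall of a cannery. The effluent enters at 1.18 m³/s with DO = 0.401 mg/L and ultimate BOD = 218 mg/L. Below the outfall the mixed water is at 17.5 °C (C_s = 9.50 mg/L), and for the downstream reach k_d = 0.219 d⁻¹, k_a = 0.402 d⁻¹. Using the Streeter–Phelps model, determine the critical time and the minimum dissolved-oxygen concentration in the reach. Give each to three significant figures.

t_c ≈ 2.74 d; minimum DO ≈ 5.85 mg/L

Mixed DO = (29.1×8.33 + 1.18×0.401)/(29.1+1.18) = 242.9/30.28 = 8.021 mg/L.
Mixed L₀ = (29.1×3.86 + 1.18×218)/(30.28) = 369.6/30.28 = 12.20 mg/L.
Initial deficit D₀ = C_s − DO₀ = 9.50 − 8.021 = 1.479 mg/L.
t_c = (1/0.1830) ln[(0.402/0.219)(1 − 1.479×0.1830/(0.219×12.20))] = 5.464 × ln(1.650) = 2.736 d.
D_c = (0.219/0.402) × 12.20 × e^(−0.219×2.736) = 0.5448 × 12.20 × 0.5493 = 3.652 mg/L.
Minimum DO = 9.50 − 3.652 = 5.848 mg/L.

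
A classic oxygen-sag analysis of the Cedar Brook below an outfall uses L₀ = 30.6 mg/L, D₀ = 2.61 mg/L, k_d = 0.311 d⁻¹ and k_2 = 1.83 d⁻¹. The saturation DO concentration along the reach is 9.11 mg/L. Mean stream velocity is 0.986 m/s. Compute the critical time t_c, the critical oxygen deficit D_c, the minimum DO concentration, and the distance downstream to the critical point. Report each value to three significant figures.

t_c ≈ 0.812 d; D_c ≈ 4.04 mg/L; min DO ≈ 5.07 mg/L; x_c ≈ 69.2 km

t_c = [1/(k_2−k_d)] ln[(k_2/k_d)(1 − D₀(k_2−k_d)/(k_d L₀))]
= [1/(1.83−0.311)] ln[(1.83/0.311)(1 − 2.61×1.519/(0.311×30.6))]
= (1/1.519) ln[5.884 × 0.5834] = 0.6583 × ln(3.433) = 0.6583 × 1.233 = 0.8120 d.
L(t_c) = L₀ e^(−k_d t_c) = 30.6 × 0.7768 = 23.77 mg/L, and at the critical point k_2 D_c = k_d L, so D_c = (0.311/1.83) × 23.77 = 4.040 mg/L.
Minimum DO = C_s − D_c = 9.11 − 4.040 = 5.070 mg/L.
x_c = v t_c = 0.986 m/s × 0.8120 d × 86400 s/d = 69170 m ≈ 69.2 km.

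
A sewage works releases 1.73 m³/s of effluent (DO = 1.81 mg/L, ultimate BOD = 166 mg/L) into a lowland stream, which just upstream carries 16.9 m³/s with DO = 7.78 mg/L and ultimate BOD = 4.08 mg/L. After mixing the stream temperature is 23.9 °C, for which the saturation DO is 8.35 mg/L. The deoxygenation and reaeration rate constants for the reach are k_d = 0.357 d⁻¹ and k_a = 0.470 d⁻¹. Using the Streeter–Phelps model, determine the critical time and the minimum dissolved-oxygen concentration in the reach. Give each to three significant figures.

t_c ≈ 2.27 d; minimum DO ≈ 1.89 mg/L

Mixed DO = (16.9×7.78 + 1.73×1.81)/(16.9+1.73) = 134.6/18.63 = 7.226 mg/L.
Mixed L₀ = (16.9×4.08 + 1.73×166)/(18.63) = 356.1/18.63 = 19.12 mg/L.
Initial deficit D₀ = C_s − DO₀ = 8.35 − 7.226 = 1.124 mg/L.
t_c = (1/0.1130) ln[(0.470/0.357)(1 − 1.124×0.1130/(0.357×19.12))] = 8.850 × ln(1.292) = 2.267 d.
D_c = (0.357/0.470) × 19.12 × e^(−0.357×2.267) = 0.7596 × 19.12 × 0.4451 = 6.463 mg/L.
Minimum DO = 8.35 − 6.463 = 1.887 mg/L.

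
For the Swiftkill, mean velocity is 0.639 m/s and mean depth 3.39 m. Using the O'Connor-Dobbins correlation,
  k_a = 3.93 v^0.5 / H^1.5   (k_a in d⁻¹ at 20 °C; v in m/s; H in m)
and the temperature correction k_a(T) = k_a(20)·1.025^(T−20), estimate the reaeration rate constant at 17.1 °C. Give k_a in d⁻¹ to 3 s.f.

k_a(20) = 3.93 × 0.639^0.5 / 3.39^1.5 = 3.93 × 0.7994 / 6.242 = 0.5033 d⁻¹.
k_a(17.1) = 0.5033 × 1.025^(17.1−20) = 0.5033 × 0.9309 = 0.4685 d⁻¹.

k_a ≈ 0.469 d⁻¹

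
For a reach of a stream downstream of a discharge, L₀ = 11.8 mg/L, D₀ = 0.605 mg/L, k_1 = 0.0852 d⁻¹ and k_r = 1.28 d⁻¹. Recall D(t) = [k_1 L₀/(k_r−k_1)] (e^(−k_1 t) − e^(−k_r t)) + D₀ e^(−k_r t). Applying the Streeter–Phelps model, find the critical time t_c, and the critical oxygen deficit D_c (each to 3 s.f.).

t_c ≈ 1.21 d; D_c ≈ 0.709 mg/L

At the critical point dD/dt = 0, so k_1 L₀ e^(−k_1 t) = k_r D. Substituting D(t) from the Streeter–Phelps equation and solving for t gives
t_c = ln[(k_r/k_1)(1 − D₀(k_r−k_1)/(k_1 L₀))] / (k_r−k_1).
Here k_r−k_1 = 1.195 d⁻¹ and 1 − D₀(k_r−k_1)/(k_1 L₀) = 1 − 0.605×1.195/(0.0852×11.8) = 0.2810, so
t_c = ln(15.02 × 0.2810) / 1.195 = 1.440 / 1.195 = 1.205 d.
D_c = (k_1/k_r) L₀ e^(−k_1 t_c) = (0.0852/1.28) × 11.8 × e^(−0.0852×1.205) = 0.06656 × 11.8 × 0.9024 = 0.7088 mg/L.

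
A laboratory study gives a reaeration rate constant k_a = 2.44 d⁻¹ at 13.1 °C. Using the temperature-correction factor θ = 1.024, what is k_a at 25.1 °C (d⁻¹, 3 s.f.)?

k_a ≈ 3.24 d⁻¹

k_a(T₂) = k_a(T₁) · θ^(T₂−T₁) = 2.44 × 1.024^(25.1−13.1)
= 2.44 × 1.024^12.0 = 2.44 × 1.329 = 3.243 d⁻¹.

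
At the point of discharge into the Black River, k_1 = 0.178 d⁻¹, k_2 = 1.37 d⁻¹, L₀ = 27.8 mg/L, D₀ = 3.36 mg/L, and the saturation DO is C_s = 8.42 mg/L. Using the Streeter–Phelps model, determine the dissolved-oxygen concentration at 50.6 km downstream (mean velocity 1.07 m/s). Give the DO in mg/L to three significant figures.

DO ≈ 5.03 mg/L

Travel time t = x/v = 50.6 km / (1.07 m/s) = 50600 m / 1.07 m/s = 47290 s = 0.5473 d.
k_1 L₀/(k_2−k_1) = 0.178×27.8/(1.37−0.178) = 4.948/1.192 = 4.151 mg/L.
e^(−k_1 t) = e^(−0.178×0.5473) = 0.9072; e^(−k_2 t) = e^(−1.37×0.5473) = 0.4724.
D = 4.151 × (0.9072 − 0.4724) + 3.36 × 0.4724 = 1.805 + 1.587 = 3.392 mg/L.
DO = C_s − D = 8.42 − 3.392 = 5.028 mg/L.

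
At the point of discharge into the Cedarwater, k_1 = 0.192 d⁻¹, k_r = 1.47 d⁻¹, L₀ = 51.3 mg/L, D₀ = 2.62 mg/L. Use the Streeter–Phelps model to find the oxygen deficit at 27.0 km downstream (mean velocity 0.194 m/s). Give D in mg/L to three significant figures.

D ≈ 5.18 mg/L

Travel time t = x/v = 27.0 km / (0.194 m/s) = 27000 m / 0.194 m/s = 139200 s = 1.611 d.
k_1 L₀/(k_r−k_1) = 0.192×51.3/(1.47−0.192) = 9.850/1.278 = 7.707 mg/L.
e^(−k_1 t) = e^(−0.192×1.611) = 0.7340; e^(−k_r t) = e^(−1.47×1.611) = 0.09368.
D = 7.707 × (0.7340 − 0.09368) + 2.62 × 0.09368 = 4.935 + 0.2454 = 5.180 mg/L.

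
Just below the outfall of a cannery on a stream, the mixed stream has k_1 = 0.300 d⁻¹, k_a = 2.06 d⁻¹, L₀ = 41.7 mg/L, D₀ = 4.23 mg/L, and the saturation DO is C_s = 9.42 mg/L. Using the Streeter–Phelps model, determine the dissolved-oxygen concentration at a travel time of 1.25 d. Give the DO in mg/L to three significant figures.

DO ≈ 4.75 mg/L

k_1 L₀/(k_a−k_1) = 0.300×41.7/(2.06−0.300) = 12.51/1.760 = 7.108 mg/L.
e^(−k_1 t) = e^(−0.300×1.250) = 0.6873; e^(−k_a t) = e^(−2.06×1.250) = 0.07615.
D = 7.108 × (0.6873 − 0.07615) + 4.23 × 0.07615 = 4.344 + 0.3221 = 4.666 mg/L.
DO = C_s − D = 9.42 − 4.666 = 4.754 mg/L.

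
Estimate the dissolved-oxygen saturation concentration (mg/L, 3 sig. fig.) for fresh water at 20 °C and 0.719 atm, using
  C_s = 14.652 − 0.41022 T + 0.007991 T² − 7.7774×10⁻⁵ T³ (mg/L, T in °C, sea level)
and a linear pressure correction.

At sea level: C_s = 14.652 − 0.41022×20 + 0.007991×20² − 7.7774×10⁻⁵×20³ = 9.022 mg/L.
Pressure correction: C_s' = 9.022 × 0.719 = 6.487 mg/L.

C_s ≈ 6.49 mg/L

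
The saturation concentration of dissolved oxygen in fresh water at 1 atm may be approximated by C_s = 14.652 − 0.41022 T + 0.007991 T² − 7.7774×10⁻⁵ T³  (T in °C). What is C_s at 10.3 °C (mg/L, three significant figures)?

C_s = 14.652 − 0.41022×10.3 + 0.007991×10.3² − 7.7774×10⁻⁵×10.3³ = 11.19 mg/L.

C_s ≈ 11.2 mg/L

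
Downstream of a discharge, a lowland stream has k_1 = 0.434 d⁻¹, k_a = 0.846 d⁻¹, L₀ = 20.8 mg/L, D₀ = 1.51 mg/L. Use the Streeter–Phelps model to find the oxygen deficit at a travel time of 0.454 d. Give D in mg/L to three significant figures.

k_1 L₀/(k_a−k_1) = 0.434×20.8/(0.846−0.434) = 9.027/0.4120 = 21.91 mg/L.
e^(−k_1 t) = e^(−0.434×0.4540) = 0.8212; e^(−k_a t) = e^(−0.846×0.4540) = 0.6811.
D = 21.91 × (0.8212 − 0.6811) + 1.51 × 0.6811 = 3.069 + 1.028 = 4.098 mg/L.

D ≈ 4.10 mg/L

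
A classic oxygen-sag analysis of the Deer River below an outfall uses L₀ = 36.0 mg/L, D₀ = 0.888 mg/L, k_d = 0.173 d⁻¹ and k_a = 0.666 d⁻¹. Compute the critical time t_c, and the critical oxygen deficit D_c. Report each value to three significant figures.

At the critical point dD/dt = 0, so k_d L₀ e^(−k_d t) = k_a D. Substituting D(t) from the Streeter–Phelps equation and solving for t gives
t_c = ln[(k_a/k_d)(1 − D₀(k_a−k_d)/(k_d L₀))] / (k_a−k_d).
Here k_a−k_d = 0.4930 d⁻¹ and 1 − D₀(k_a−k_d)/(k_d L₀) = 1 − 0.888×0.4930/(0.173×36.0) = 0.9297, so
t_c = ln(3.850 × 0.9297) / 0.4930 = 1.275 / 0.4930 = 2.586 d.
D_c = (k_d/k_a) L₀ e^(−k_d t_c) = (0.173/0.666) × 36.0 × e^(−0.173×2.586) = 0.2598 × 36.0 × 0.6393 = 5.978 mg/L.

t_c ≈ 2.59 d; D_c ≈ 5.98 mg/L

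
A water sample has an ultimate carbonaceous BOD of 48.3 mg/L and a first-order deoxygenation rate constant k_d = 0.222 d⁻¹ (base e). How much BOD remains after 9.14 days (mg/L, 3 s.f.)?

L ≈ 6.35 mg/L

L_t = L₀ e^(−k_d t) = 48.3 × e^(−0.222×9.14) = 48.3 × 0.1315 = 6.349 mg/L.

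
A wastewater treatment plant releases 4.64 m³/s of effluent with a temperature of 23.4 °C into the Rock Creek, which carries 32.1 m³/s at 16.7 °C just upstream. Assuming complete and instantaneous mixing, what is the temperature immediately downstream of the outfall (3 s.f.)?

17.5 °C

Flow-weighted mixing: C = (Q_r C_r + Q_w C_w)/(Q_r + Q_w)
= (32.1×16.7 + 4.64×23.4)/(32.1 + 4.64) = 644.6/36.74 = 17.55 °C.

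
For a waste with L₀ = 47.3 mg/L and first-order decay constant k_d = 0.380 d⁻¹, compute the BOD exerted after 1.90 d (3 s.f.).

y_t = L₀(1 − e^(−k_d t)) = 47.3 × (1 − e^(−0.380×1.90))
= 47.3 × (1 − 0.4858) = 47.3 × 0.5142 = 24.32 mg/L.

y ≈ 24.3 mg/L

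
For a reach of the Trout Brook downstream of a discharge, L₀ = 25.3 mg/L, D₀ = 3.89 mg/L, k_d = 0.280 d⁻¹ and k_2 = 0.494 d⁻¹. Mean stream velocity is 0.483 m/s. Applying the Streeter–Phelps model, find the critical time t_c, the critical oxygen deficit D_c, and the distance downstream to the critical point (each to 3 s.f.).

t_c ≈ 2.07 d; D_c ≈ 8.03 mg/L; x_c ≈ 86.3 km

t_c = [1/(k_2−k_d)] ln[(k_2/k_d)(1 − D₀(k_2−k_d)/(k_d L₀))]
= [1/(0.494−0.280)] ln[(0.494/0.280)(1 − 3.89×0.2140/(0.280×25.3))]
= (1/0.2140) ln[1.764 × 0.8825] = 4.673 × ln(1.557) = 4.673 × 0.4427 = 2.069 d.
L(t_c) = L₀ e^(−k_d t_c) = 25.3 × 0.5603 = 14.18 mg/L, and at the critical point k_2 D_c = k_d L, so D_c = (0.280/0.494) × 14.18 = 8.035 mg/L.
x_c = v t_c = 0.483 m/s × 2.069 d × 86400 s/d = 86340 m ≈ 86.3 km.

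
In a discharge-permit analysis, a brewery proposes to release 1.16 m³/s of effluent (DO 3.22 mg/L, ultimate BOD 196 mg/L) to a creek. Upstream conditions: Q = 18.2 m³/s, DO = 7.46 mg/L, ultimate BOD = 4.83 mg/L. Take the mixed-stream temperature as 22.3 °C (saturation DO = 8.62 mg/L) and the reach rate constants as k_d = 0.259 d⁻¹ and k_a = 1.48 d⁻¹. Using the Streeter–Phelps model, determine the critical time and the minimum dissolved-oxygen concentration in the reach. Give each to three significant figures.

Mixed DO = (18.2×7.46 + 1.16×3.22)/(18.2+1.16) = 139.5/19.36 = 7.206 mg/L.
Mixed L₀ = (18.2×4.83 + 1.16×196)/(19.36) = 315.3/19.36 = 16.28 mg/L.
Initial deficit D₀ = C_s − DO₀ = 8.62 − 7.206 = 1.414 mg/L.
t_c = (1/1.221) ln[(1.48/0.259)(1 − 1.414×1.221/(0.259×16.28))] = 0.8190 × ln(3.375) = 0.9962 d.
D_c = (0.259/1.48) × 16.28 × e^(−0.259×0.9962) = 0.1750 × 16.28 × 0.7726 = 2.202 mg/L.
Minimum DO = 8.62 − 2.202 = 6.418 mg/L.

t_c ≈ 0.996 d; minimum DO ≈ 6.42 mg/L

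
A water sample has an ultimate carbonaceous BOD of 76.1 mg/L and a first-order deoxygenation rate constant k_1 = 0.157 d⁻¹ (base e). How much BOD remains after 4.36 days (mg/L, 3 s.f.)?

L ≈ 38.4 mg/L

L_t = L₀ e^(−k_1 t) = 76.1 × e^(−0.157×4.36) = 76.1 × 0.5043 = 38.38 mg/L.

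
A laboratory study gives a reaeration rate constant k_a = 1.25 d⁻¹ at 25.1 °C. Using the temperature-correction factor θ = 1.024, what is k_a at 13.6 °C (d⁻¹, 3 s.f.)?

k_a(T₂) = k_a(T₁) · θ^(T₂−T₁) = 1.25 × 1.024^(13.6−25.1)
= 1.25 × 1.024^-11.5 = 1.25 × 0.7613 = 0.9516 d⁻¹.

k_a ≈ 0.952 d⁻¹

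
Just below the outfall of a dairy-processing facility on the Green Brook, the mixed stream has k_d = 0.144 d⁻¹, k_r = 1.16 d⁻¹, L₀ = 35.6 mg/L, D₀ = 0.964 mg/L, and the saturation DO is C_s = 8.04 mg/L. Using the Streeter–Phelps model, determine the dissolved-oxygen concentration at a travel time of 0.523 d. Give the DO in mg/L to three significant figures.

k_d L₀/(k_r−k_d) = 0.144×35.6/(1.16−0.144) = 5.126/1.016 = 5.046 mg/L.
e^(−k_d t) = e^(−0.144×0.5230) = 0.9275; e^(−k_r t) = e^(−1.16×0.5230) = 0.5452.
D = 5.046 × (0.9275 − 0.5452) + 0.964 × 0.5452 = 1.929 + 0.5255 = 2.454 mg/L.
DO = C_s − D = 8.04 − 2.454 = 5.586 mg/L.

DO ≈ 5.59 mg/L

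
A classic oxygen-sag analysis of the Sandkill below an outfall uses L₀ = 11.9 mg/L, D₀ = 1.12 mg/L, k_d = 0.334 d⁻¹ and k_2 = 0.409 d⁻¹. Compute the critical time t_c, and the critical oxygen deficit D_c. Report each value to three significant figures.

t_c ≈ 2.42 d; D_c ≈ 4.34 mg/L

With k_2/k_d = 1.225 and 1 − D₀(k_2−k_d)/(k_d L₀) = 0.9789,
t_c = ln(1.225 × 0.9789) / (0.409 − 0.334) = ln(1.199) / 0.07500 = 0.1812/0.07500 = 2.416 d.
D_c = (k_d/k_2) L₀ e^(−k_d t_c) = (0.334/0.409) × 11.9 × e^(−0.334×2.416) = 0.8166 × 11.9 × 0.4462 = 4.336 mg/L.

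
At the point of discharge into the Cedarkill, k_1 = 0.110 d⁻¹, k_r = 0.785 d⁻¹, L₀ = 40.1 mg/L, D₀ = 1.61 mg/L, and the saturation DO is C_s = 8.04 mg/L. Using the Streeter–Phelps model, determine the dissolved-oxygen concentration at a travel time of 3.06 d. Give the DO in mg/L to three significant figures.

k_1 L₀/(k_r−k_1) = 0.110×40.1/(0.785−0.110) = 4.411/0.6750 = 6.535 mg/L.
e^(−k_1 t) = e^(−0.110×3.060) = 0.7142; e^(−k_r t) = e^(−0.785×3.060) = 0.09053.
D = 6.535 × (0.7142 − 0.09053) + 1.61 × 0.09053 = 4.076 + 0.1457 = 4.221 mg/L.
DO = C_s − D = 8.04 − 4.221 = 3.819 mg/L.

DO ≈ 3.82 mg/L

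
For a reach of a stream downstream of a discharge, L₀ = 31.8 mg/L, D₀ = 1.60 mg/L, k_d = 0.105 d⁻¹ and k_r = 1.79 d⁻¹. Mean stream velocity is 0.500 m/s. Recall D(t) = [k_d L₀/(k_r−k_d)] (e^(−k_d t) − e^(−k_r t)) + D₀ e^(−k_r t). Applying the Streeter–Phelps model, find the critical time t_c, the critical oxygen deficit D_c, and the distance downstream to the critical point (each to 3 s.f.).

t_c = [1/(k_r−k_d)] ln[(k_r/k_d)(1 − D₀(k_r−k_d)/(k_d L₀))]
= [1/(1.79−0.105)] ln[(1.79/0.105)(1 − 1.60×1.685/(0.105×31.8))]
= (1/1.685) ln[17.05 × 0.1926] = 0.5935 × ln(3.283) = 0.5935 × 1.189 = 0.7055 d.
D_c = (k_d/k_r) L₀ e^(−k_d t_c) = (0.105/1.79) × 31.8 × e^(−0.105×0.7055) = 0.05866 × 31.8 × 0.9286 = 1.732 mg/L.
x_c = v t_c = 0.500 m/s × 0.7055 d × 86400 s/d = 30480 m ≈ 30.5 km.

t_c ≈ 0.705 d; D_c ≈ 1.73 mg/L; x_c ≈ 30.5 km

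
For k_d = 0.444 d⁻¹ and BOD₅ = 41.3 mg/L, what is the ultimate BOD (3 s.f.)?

L₀ ≈ 46.3 mg/L

BOD₅ = L₀(1 − e^(−5k_d)) ⇒ L₀ = BOD₅ / (1 − e^(−5×0.444))
= 41.3 / (1 − 0.1086) = 41.3 / 0.8914 = 46.33 mg/L.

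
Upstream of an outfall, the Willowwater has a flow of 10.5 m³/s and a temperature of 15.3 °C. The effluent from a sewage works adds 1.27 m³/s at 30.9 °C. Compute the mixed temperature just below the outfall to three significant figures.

Flow-weighted mixing: C = (Q_r C_r + Q_w C_w)/(Q_r + Q_w)
= (10.5×15.3 + 1.27×30.9)/(10.5 + 1.27) = 199.9/11.77 = 16.98 °C.

17.0 °C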